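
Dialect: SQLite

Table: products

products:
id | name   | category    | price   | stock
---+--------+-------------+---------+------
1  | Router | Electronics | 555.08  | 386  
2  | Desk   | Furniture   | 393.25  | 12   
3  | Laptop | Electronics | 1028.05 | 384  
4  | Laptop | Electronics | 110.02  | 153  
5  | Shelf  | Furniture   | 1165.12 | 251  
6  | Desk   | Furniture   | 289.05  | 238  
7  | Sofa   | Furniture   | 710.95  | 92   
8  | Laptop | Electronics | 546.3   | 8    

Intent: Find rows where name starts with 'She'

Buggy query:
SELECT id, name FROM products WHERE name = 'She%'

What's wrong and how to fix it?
Bug: Wildcards only work with LIKE; '=' treats '%' as a literal character

Fix: Replace '=' with LIKE so 'She%' is treated as a pattern

Corrected query:
SELECT id, name FROM products WHERE name LIKE 'She%'

Result:
id | name 
---+------
5  | Shelf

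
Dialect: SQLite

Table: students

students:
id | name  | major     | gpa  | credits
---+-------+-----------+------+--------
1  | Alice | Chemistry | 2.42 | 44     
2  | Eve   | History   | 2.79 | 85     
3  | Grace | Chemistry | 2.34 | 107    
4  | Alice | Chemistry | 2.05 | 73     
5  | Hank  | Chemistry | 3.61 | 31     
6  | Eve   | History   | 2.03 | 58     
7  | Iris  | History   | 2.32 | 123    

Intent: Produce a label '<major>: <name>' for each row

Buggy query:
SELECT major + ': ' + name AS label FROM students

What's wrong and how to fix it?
Bug: SQLite uses || for string concatenation; + coerces text to numbers (yielding 0)

Fix: Replace + with || to concatenate text

Corrected query:
SELECT major || ': ' || name AS label FROM students

Result:
label           
----------------
Chemistry: Alice
History: Eve    
Chemistry: Grace
Chemistry: Alice
Chemistry: Hank 
History: Eve    
History: Iris   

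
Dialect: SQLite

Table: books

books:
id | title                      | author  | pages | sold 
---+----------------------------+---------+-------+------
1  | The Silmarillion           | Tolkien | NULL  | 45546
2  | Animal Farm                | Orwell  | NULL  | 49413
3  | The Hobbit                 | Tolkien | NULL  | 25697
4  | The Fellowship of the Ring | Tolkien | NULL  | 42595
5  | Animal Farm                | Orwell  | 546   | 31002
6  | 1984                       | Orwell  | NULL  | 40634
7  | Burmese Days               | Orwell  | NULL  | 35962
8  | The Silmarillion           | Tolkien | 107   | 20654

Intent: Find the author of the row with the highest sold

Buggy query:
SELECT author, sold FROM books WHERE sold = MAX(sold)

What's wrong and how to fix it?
Bug: WHERE is evaluated per row; an aggregate over the whole table isn't defined there

Fix: Use a subquery: WHERE sold = (SELECT MAX(sold) FROM books)

Corrected query:
SELECT author, sold FROM books WHERE sold = (SELECT MAX(sold) FROM books)

Result:
author | sold 
-------+------
Orwell | 49413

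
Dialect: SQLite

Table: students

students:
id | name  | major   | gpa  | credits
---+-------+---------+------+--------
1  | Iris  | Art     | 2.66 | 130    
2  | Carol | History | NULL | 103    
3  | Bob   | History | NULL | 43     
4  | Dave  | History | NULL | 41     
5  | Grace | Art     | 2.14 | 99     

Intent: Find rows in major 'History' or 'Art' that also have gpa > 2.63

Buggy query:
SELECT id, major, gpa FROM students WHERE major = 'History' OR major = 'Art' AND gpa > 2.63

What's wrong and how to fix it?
Bug: Without parentheses, AND is evaluated before OR, so the gpa filter only applies to the 'Art' branch

Fix: Group the OR with parentheses (or use IN), then AND the threshold

Corrected query:
SELECT id, major, gpa FROM students WHERE (major = 'History' OR major = 'Art') AND gpa > 2.63

Result:
id | major | gpa 
---+-------+-----
1  | Art   | 2.66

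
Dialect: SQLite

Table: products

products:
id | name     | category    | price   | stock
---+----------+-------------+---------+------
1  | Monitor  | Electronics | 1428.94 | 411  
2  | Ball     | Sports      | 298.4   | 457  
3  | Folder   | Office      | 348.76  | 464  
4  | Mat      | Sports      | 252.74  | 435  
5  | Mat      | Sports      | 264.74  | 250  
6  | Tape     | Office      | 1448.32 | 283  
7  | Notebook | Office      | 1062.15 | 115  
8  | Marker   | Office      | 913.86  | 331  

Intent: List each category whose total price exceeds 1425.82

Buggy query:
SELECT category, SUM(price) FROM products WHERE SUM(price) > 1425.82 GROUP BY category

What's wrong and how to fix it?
Bug: SUM(price) is an aggregate, but WHERE filters rows before aggregation

Fix: Use HAVING (which filters groups after aggregation) instead of WHERE

Corrected query:
SELECT category, SUM(price) FROM products GROUP BY category HAVING SUM(price) > 1425.82

Result:
category    | SUM(price)
------------+-----------
Electronics | 1428.94   
Office      | 3773.09   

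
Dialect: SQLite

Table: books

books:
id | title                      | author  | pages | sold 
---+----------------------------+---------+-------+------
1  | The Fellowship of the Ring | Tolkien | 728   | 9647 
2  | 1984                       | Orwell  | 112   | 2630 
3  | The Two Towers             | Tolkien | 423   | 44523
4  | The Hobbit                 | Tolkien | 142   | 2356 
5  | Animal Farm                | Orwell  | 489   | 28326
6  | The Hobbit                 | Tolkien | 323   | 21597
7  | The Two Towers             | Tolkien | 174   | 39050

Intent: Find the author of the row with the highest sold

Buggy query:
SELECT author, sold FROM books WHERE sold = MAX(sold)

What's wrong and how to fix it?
Bug: WHERE is evaluated per row; an aggregate over the whole table isn't defined there

Fix: Wrap MAX in a scalar subquery so WHERE compares against a single value

Corrected query:
SELECT author, sold FROM books WHERE sold = (SELECT MAX(sold) FROM books)

Result:
author  | sold 
--------+------
Tolkien | 44523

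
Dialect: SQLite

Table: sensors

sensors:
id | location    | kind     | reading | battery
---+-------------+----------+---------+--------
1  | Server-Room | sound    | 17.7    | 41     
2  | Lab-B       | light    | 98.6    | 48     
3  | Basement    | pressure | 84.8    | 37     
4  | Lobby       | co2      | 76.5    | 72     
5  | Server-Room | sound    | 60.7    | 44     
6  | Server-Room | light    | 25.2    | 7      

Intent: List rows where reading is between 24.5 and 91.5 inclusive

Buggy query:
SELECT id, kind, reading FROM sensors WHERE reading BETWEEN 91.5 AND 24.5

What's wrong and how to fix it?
Bug: The bounds are reversed; BETWEEN a AND b requires a <= b to match anything

Fix: Write BETWEEN 24.5 AND 91.5

Corrected query:
SELECT id, kind, reading FROM sensors WHERE reading BETWEEN 24.5 AND 91.5

Result:
id | kind     | reading
---+----------+--------
3  | pressure | 84.8   
4  | co2      | 76.5   
5  | sound    | 60.7   
6  | light    | 25.2   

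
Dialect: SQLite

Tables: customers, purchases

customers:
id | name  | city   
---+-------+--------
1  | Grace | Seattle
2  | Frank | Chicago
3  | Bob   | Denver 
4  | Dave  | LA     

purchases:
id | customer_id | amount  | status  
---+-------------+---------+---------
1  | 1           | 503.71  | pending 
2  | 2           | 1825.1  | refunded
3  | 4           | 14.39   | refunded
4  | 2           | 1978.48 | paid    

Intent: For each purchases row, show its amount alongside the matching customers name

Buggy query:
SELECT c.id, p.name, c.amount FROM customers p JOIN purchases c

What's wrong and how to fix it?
Bug: JOIN with no ON clause produces a cartesian product; every purchases row pairs with every customers row

Fix: Specify the join condition linking the foreign key to the parent id

Corrected query:
SELECT c.id, p.name, c.amount FROM customers p JOIN purchases c ON c.customer_id = p.id

Result:
id | name  | amount 
---+-------+--------
1  | Grace | 503.71 
2  | Frank | 1825.1 
3  | Dave  | 14.39  
4  | Frank | 1978.48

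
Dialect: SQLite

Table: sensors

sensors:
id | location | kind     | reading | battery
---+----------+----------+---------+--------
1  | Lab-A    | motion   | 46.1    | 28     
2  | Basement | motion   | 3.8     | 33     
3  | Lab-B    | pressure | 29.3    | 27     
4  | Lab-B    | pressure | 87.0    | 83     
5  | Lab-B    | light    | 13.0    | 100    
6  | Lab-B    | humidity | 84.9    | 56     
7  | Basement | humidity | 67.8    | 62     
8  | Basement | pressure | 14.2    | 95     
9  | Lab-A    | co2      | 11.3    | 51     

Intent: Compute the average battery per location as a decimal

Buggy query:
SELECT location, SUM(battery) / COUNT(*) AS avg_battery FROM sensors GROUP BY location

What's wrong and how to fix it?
Bug: SUM(battery) and COUNT(*) are both integers; the division truncates the fractional part

Fix: Cast one side to REAL so the division keeps the fractional part

Corrected query:
SELECT location, SUM(battery) * 1.0 / COUNT(*) AS avg_battery FROM sensors GROUP BY location

Result:
location | avg_battery
---------+------------
Basement | 63.333333  
Lab-A    | 39.5       
Lab-B    | 66.5       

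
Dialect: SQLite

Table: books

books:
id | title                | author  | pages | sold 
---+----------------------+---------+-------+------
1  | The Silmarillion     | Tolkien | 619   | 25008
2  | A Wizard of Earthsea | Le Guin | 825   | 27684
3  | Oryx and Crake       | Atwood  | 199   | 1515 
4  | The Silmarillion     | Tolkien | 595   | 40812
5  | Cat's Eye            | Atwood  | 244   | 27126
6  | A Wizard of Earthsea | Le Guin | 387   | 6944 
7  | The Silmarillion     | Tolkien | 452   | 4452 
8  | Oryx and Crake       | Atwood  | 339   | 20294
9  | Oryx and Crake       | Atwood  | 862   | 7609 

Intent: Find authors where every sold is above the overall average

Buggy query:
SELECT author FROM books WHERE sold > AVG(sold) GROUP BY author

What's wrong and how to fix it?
Bug: WHERE evaluates per row before aggregation, so AVG() is unavailable

Fix: Use a subquery for AVG and a HAVING MIN(...) filter so the condition holds for every row in the group

Corrected query:
SELECT author FROM books GROUP BY author HAVING MIN(sold) > (SELECT AVG(sold) FROM books)

Result:
(no rows)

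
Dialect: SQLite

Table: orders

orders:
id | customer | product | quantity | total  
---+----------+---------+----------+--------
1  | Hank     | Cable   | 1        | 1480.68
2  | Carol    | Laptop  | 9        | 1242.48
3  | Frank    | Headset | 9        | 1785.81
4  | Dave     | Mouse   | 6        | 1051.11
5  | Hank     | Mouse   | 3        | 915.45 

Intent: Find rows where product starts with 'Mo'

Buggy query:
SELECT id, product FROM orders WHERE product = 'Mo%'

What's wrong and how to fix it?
Bug: Wildcards only work with LIKE; '=' treats '%' as a literal character

Fix: Replace '=' with LIKE so 'Mo%' is treated as a pattern

Corrected query:
SELECT id, product FROM orders WHERE product LIKE 'Mo%'

Result:
id | product
---+--------
4  | Mouse  
5  | Mouse  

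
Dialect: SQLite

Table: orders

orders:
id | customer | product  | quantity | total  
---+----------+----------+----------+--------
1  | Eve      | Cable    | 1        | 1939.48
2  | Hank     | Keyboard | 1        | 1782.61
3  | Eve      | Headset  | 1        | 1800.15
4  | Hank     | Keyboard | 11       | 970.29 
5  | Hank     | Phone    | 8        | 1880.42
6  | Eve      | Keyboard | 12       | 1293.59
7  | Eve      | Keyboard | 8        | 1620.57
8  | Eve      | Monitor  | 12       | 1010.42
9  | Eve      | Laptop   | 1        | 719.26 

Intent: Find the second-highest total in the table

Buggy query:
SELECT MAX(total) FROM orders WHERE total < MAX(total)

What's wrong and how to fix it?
Bug: The inner MAX is an aggregate inside WHERE, which is not allowed

Fix: Put the inner MAX in a scalar subquery

Corrected query:
SELECT MAX(total) FROM orders WHERE total < (SELECT MAX(total) FROM orders)

Result:
MAX(total)
----------
1880.42   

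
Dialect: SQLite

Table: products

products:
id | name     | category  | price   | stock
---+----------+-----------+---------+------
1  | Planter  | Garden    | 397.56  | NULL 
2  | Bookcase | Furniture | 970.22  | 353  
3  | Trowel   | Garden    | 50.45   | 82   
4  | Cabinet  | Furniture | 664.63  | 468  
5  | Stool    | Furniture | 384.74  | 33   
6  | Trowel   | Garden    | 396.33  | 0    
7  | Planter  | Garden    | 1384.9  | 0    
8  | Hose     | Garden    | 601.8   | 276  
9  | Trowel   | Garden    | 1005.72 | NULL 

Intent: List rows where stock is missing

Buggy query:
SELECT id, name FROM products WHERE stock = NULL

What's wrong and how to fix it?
Bug: Comparing to NULL with '=' never matches; NULL = NULL is unknown, not true

Fix: Use IS NULL to test for NULL

Corrected query:
SELECT id, name FROM products WHERE stock IS NULL

Result:
id | name   
---+--------
1  | Planter
9  | Trowel 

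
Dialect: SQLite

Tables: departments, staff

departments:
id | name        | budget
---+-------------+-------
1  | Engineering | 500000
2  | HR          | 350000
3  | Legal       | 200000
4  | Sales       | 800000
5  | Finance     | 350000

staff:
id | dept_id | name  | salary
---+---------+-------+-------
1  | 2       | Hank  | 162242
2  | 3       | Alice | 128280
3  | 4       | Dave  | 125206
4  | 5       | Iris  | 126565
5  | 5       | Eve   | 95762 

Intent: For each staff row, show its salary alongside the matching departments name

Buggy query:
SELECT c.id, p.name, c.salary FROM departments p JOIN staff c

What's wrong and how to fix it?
Bug: Missing join condition: each staff row is matched to all departments rows instead of just its own

Fix: Add ON c.dept_id = p.id to the JOIN

Corrected query:
SELECT c.id, p.name, c.salary FROM departments p JOIN staff c ON c.dept_id = p.id

Result:
id | name    | salary
---+---------+-------
1  | HR      | 162242
2  | Legal   | 128280
3  | Sales   | 125206
4  | Finance | 126565
5  | Finance | 95762 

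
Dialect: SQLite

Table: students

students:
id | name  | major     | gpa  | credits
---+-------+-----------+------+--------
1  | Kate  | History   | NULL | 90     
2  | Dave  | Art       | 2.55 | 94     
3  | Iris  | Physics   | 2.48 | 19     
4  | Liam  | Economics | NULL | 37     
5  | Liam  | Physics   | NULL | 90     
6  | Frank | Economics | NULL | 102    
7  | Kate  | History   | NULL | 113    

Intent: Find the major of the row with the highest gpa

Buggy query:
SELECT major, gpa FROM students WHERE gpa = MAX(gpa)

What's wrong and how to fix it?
Bug: MAX(gpa) is an aggregate and cannot be used directly in WHERE

Fix: Wrap MAX in a scalar subquery so WHERE compares against a single value

Corrected query:
SELECT major, gpa FROM students WHERE gpa = (SELECT MAX(gpa) FROM students)

Result:
major | gpa 
------+-----
Art   | 2.55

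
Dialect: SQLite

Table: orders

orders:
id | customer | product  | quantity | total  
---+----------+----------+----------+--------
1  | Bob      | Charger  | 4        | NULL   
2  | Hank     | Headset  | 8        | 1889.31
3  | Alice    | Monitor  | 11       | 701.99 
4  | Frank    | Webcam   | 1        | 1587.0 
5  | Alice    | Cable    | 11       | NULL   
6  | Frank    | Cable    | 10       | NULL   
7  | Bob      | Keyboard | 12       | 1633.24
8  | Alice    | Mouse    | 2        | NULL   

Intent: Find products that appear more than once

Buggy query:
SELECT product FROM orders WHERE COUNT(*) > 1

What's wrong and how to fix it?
Bug: COUNT(*) is an aggregate and cannot be used in WHERE

Fix: GROUP BY product, then filter groups with HAVING COUNT(*) > 1

Corrected query:
SELECT product FROM orders GROUP BY product HAVING COUNT(*) > 1

Result:
product
-------
Cable  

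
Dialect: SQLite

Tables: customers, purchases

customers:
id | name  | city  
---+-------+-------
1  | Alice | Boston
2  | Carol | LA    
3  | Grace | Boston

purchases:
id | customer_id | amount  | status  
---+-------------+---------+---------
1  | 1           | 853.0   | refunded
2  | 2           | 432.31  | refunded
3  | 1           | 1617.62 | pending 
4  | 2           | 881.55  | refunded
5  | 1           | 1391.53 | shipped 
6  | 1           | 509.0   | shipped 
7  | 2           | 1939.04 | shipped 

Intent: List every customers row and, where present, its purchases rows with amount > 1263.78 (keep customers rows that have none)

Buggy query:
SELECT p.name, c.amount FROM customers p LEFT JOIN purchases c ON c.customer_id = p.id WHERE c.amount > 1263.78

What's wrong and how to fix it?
Bug: Filtering c.amount in WHERE discards the NULL rows produced by LEFT JOIN, turning it into an inner join

Fix: Put 'c.amount > 1263.78' in the JOIN's ON clause instead of WHERE

Corrected query:
SELECT p.name, c.amount FROM customers p LEFT JOIN purchases c ON c.customer_id = p.id AND c.amount > 1263.78

Result:
name  | amount 
------+--------
Alice | 1391.53
Alice | 1617.62
Carol | 1939.04
Grace | NULL   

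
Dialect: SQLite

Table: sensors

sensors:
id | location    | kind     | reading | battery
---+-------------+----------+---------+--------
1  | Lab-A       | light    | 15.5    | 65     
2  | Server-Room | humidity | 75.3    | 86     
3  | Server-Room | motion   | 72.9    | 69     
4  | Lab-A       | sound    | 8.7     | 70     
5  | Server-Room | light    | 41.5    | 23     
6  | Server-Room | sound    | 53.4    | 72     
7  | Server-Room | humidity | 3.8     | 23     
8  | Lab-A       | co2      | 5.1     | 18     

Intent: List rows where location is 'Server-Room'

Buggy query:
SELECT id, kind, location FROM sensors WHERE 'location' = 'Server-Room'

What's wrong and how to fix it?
Bug: 'location' in single quotes is a string literal, not the column; the comparison is literal-vs-literal and never true

Fix: Remove the quotes around the column name (or use double quotes for an identifier)

Corrected query:
SELECT id, kind, location FROM sensors WHERE location = 'Server-Room'

Result:
id | kind     | location   
---+----------+------------
2  | humidity | Server-Room
3  | motion   | Server-Room
5  | light    | Server-Room
6  | sound    | Server-Room
7  | humidity | Server-Room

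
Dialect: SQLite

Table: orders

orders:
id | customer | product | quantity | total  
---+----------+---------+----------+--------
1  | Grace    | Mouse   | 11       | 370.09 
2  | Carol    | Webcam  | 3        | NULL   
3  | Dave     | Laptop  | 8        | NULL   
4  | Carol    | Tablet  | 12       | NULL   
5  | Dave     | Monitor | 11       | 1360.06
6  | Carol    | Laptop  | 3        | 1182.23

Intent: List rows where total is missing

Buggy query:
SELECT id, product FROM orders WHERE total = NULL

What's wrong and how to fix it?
Bug: Comparing to NULL with '=' never matches; NULL = NULL is unknown, not true

Fix: Use IS NULL to test for NULL

Corrected query:
SELECT id, product FROM orders WHERE total IS NULL

Result:
id | product
---+--------
2  | Webcam 
3  | Laptop 
4  | Tablet 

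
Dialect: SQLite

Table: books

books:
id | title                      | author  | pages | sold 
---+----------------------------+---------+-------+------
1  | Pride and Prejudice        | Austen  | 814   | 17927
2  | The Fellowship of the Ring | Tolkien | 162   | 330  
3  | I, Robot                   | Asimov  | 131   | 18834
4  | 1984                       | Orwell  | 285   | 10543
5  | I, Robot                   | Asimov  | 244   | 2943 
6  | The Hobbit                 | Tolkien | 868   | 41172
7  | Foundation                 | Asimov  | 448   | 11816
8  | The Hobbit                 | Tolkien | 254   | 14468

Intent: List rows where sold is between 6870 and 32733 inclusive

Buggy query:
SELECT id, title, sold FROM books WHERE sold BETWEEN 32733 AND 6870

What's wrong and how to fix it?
Bug: BETWEEN expects the lower bound first; with 32733 AND 6870 the range is empty

Fix: Write BETWEEN 6870 AND 32733

Corrected query:
SELECT id, title, sold FROM books WHERE sold BETWEEN 6870 AND 32733

Result:
id | title               | sold 
---+---------------------+------
1  | Pride and Prejudice | 17927
3  | I, Robot            | 18834
4  | 1984                | 10543
7  | Foundation          | 11816
8  | The Hobbit          | 14468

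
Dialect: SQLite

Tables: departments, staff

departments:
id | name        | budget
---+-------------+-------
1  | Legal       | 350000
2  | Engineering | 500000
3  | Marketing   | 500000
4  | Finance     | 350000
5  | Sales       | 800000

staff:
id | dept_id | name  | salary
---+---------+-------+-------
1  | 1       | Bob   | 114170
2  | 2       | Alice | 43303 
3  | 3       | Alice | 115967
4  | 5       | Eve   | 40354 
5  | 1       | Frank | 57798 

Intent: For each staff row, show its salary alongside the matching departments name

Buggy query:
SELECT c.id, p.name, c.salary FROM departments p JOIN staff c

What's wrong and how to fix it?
Bug: JOIN with no ON clause produces a cartesian product; every staff row pairs with every departments row

Fix: Specify the join condition linking the foreign key to the parent id

Corrected query:
SELECT c.id, p.name, c.salary FROM departments p JOIN staff c ON c.dept_id = p.id

Result:
id | name        | salary
---+-------------+-------
1  | Legal       | 114170
2  | Engineering | 43303 
3  | Marketing   | 115967
4  | Sales       | 40354 
5  | Legal       | 57798 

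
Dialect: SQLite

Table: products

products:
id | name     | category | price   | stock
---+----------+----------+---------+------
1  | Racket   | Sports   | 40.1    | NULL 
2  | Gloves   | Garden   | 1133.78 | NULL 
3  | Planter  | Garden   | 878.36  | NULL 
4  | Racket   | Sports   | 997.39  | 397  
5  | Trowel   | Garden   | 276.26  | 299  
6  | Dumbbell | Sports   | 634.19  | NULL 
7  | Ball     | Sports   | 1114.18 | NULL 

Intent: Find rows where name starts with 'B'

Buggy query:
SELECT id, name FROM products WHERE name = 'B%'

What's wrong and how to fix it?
Bug: Wildcards only work with LIKE; '=' treats '%' as a literal character

Fix: Use LIKE for wildcard pattern matching

Corrected query:
SELECT id, name FROM products WHERE name LIKE 'B%'

Result:
id | name
---+-----
7  | Ball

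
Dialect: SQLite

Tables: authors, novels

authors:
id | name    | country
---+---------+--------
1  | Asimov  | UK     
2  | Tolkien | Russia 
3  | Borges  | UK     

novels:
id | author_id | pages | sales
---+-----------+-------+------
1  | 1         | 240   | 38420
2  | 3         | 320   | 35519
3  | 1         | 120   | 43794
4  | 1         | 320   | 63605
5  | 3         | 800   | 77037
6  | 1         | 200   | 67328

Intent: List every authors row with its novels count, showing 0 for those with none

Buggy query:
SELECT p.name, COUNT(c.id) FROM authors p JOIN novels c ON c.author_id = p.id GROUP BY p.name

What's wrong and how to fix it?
Bug: An inner join excludes parents with zero children

Fix: Use LEFT JOIN so parents without children still appear (COUNT(c.id) gives 0)

Corrected query:
SELECT p.name, COUNT(c.id) FROM authors p LEFT JOIN novels c ON c.author_id = p.id GROUP BY p.name

Result:
name    | COUNT(c.id)
--------+------------
Asimov  | 4          
Borges  | 2          
Tolkien | 0          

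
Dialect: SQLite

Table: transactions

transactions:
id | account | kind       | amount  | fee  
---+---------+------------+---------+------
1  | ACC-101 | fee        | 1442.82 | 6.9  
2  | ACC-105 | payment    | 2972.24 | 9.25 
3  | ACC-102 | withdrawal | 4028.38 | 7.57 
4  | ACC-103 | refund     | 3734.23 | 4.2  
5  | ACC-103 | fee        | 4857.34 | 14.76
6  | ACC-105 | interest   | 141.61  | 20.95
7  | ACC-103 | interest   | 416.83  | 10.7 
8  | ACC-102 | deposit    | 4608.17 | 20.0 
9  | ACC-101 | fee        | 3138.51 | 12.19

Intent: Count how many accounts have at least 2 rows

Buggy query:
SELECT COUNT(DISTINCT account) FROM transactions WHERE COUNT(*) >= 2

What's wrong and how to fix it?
Bug: COUNT(*) cannot appear in WHERE; the per-group count doesn't exist yet

Fix: Group first with HAVING COUNT(*) >= 2, then COUNT the resulting groups

Corrected query:
SELECT COUNT(*) FROM (SELECT account FROM transactions GROUP BY account HAVING COUNT(*) >= 2)

Result:
COUNT(*)
--------
4       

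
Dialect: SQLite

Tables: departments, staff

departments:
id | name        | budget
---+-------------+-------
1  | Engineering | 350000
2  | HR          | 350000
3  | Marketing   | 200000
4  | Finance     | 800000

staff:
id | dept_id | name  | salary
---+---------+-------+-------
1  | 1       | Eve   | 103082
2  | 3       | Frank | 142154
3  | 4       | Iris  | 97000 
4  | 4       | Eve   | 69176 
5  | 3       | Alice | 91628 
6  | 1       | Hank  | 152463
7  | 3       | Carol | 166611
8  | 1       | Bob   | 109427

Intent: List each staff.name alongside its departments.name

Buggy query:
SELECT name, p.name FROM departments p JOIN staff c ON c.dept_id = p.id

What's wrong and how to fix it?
Bug: Both tables have a 'name' column; the unqualified reference is ambiguous

Fix: Qualify the column with its table alias (c.name)

Corrected query:
SELECT c.name, p.name FROM departments p JOIN staff c ON c.dept_id = p.id

Result:
name  | name       
------+------------
Eve   | Engineering
Frank | Marketing  
Iris  | Finance    
Eve   | Finance    
Alice | Marketing  
Hank  | Engineering
Carol | Marketing  
Bob   | Engineering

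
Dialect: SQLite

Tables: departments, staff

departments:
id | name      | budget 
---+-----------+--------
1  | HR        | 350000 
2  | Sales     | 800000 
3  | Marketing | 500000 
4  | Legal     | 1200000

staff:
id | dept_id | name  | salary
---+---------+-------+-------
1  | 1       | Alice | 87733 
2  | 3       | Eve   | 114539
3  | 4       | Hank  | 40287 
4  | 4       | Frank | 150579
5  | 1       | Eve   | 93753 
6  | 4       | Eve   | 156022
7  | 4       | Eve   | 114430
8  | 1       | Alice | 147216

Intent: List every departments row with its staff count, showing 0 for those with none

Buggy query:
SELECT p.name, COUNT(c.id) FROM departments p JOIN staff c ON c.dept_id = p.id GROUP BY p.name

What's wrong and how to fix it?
Bug: An inner join excludes parents with zero children

Fix: Use LEFT JOIN so parents without children still appear (COUNT(c.id) gives 0)

Corrected query:
SELECT p.name, COUNT(c.id) FROM departments p LEFT JOIN staff c ON c.dept_id = p.id GROUP BY p.name

Result:
name      | COUNT(c.id)
----------+------------
HR        | 3          
Legal     | 4          
Marketing | 1          
Sales     | 0          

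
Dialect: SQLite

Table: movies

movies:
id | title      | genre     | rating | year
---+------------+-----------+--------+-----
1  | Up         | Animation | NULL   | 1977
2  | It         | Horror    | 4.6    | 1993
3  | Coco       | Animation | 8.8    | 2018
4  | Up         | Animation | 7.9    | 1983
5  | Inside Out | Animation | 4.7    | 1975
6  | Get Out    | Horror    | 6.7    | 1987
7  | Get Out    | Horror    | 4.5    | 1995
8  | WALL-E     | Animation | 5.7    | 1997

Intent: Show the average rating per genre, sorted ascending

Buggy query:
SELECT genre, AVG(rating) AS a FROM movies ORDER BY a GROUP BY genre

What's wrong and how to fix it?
Bug: ORDER BY appears before GROUP BY; SQL clause order requires GROUP BY first

Fix: Move ORDER BY to the end, after GROUP BY

Corrected query:
SELECT genre, AVG(rating) AS a FROM movies GROUP BY genre ORDER BY a

Result:
genre     | a       
----------+---------
Horror    | 5.266667
Animation | 6.775   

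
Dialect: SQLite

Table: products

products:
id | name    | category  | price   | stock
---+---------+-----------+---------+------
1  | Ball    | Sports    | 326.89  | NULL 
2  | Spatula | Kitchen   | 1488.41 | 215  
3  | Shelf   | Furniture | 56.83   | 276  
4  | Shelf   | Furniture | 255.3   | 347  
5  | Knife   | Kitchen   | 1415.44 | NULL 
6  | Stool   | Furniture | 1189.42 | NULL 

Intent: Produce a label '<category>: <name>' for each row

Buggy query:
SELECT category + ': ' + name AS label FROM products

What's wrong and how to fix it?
Bug: SQLite uses || for string concatenation; + coerces text to numbers (yielding 0)

Fix: Replace + with || to concatenate text

Corrected query:
SELECT category || ': ' || name AS label FROM products

Result:
label           
----------------
Sports: Ball    
Kitchen: Spatula
Furniture: Shelf
Furniture: Shelf
Kitchen: Knife  
Furniture: Stool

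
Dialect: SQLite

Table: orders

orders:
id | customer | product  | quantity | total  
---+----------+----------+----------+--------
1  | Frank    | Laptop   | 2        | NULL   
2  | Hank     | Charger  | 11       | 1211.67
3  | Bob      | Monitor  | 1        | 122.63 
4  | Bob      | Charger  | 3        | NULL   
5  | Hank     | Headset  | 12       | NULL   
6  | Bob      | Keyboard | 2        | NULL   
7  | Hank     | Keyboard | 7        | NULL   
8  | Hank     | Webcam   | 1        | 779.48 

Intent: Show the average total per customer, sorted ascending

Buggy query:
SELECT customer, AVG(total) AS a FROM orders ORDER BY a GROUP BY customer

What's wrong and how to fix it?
Bug: ORDER BY appears before GROUP BY; SQL clause order requires GROUP BY first

Fix: Reorder: SELECT … FROM … GROUP BY … ORDER BY …

Corrected query:
SELECT customer, AVG(total) AS a FROM orders GROUP BY customer ORDER BY a

Result:
customer | a      
---------+--------
Frank    | NULL   
Bob      | 122.63 
Hank     | 995.575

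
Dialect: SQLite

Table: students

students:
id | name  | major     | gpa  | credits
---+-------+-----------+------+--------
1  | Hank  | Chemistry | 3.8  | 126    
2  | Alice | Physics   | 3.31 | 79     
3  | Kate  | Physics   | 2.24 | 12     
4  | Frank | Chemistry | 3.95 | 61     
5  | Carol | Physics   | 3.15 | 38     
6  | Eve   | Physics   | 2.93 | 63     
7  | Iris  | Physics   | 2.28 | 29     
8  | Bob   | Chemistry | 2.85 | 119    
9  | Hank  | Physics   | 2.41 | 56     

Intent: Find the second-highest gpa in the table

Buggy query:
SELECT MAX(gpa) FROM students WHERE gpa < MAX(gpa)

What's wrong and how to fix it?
Bug: MAX(gpa) on the right of the comparison is an aggregate-in-WHERE error

Fix: Compute the overall MAX in a subquery, then take MAX of rows below it

Corrected query:
SELECT MAX(gpa) FROM students WHERE gpa < (SELECT MAX(gpa) FROM students)

Result:
MAX(gpa)
--------
3.8     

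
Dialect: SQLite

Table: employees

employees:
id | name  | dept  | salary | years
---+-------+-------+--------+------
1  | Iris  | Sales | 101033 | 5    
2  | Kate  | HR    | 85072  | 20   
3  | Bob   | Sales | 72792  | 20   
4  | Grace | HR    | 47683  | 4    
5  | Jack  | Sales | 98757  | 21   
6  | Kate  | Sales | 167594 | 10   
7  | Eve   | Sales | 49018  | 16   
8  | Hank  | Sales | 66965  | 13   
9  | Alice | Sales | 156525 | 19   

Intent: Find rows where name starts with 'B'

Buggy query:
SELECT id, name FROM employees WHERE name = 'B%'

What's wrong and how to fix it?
Bug: Wildcards only work with LIKE; '=' treats '%' as a literal character

Fix: Use LIKE for wildcard pattern matching

Corrected query:
SELECT id, name FROM employees WHERE name LIKE 'B%'

Result:
id | name
---+-----
3  | Bob 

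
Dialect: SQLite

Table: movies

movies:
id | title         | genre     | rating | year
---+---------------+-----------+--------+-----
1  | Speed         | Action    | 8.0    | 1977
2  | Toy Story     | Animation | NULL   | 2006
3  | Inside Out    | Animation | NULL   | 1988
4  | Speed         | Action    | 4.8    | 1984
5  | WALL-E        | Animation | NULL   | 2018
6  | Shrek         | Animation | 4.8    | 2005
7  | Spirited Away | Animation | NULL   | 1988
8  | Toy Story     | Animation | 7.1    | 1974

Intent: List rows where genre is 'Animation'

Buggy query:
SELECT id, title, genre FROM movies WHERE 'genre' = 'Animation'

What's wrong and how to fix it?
Bug: Single quotes denote string literals in SQL; the column name is being compared as a constant string

Fix: Reference the column as genre without single quotes

Corrected query:
SELECT id, title, genre FROM movies WHERE genre = 'Animation'

Result:
id | title         | genre    
---+---------------+----------
2  | Toy Story     | Animation
3  | Inside Out    | Animation
5  | WALL-E        | Animation
6  | Shrek         | Animation
7  | Spirited Away | Animation
8  | Toy Story     | Animation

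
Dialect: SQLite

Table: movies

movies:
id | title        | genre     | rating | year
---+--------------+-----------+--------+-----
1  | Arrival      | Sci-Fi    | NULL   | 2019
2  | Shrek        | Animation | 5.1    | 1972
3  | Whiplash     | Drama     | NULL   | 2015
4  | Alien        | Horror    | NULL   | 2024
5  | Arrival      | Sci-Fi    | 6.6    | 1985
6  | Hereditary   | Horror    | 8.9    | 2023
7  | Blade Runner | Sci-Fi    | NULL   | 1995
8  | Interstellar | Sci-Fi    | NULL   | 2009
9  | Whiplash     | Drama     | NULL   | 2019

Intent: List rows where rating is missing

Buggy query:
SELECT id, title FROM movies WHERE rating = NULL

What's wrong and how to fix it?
Bug: '= NULL' is always unknown in SQL three-valued logic, so no rows match

Fix: Replace '= NULL' with 'IS NULL'

Corrected query:
SELECT id, title FROM movies WHERE rating IS NULL

Result:
id | title       
---+-------------
1  | Arrival     
3  | Whiplash    
4  | Alien       
7  | Blade Runner
8  | Interstellar
9  | Whiplash    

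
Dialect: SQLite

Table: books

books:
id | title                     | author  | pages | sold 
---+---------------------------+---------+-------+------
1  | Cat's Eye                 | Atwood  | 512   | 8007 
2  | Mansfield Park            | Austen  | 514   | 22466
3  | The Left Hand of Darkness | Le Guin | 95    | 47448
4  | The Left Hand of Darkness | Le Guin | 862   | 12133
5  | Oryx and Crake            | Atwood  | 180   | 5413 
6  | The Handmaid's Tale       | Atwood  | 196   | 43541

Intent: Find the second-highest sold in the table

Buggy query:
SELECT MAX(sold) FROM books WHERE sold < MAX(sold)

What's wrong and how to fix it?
Bug: The inner MAX is an aggregate inside WHERE, which is not allowed

Fix: Put the inner MAX in a scalar subquery

Corrected query:
SELECT MAX(sold) FROM books WHERE sold < (SELECT MAX(sold) FROM books)

Result:
MAX(sold)
---------
43541    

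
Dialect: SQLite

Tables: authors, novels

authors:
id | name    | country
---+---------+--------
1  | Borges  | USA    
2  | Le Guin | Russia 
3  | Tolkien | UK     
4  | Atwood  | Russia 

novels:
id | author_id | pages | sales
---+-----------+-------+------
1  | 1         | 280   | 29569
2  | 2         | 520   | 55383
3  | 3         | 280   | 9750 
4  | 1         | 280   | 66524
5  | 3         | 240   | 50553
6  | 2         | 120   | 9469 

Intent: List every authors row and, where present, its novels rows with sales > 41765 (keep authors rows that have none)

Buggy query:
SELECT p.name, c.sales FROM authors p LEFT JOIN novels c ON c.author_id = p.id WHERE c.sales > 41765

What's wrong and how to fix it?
Bug: Filtering c.sales in WHERE discards the NULL rows produced by LEFT JOIN, turning it into an inner join

Fix: Put 'c.sales > 41765' in the JOIN's ON clause instead of WHERE

Corrected query:
SELECT p.name, c.sales FROM authors p LEFT JOIN novels c ON c.author_id = p.id AND c.sales > 41765

Result:
name    | sales
--------+------
Borges  | 66524
Le Guin | 55383
Tolkien | 50553
Atwood  | NULL 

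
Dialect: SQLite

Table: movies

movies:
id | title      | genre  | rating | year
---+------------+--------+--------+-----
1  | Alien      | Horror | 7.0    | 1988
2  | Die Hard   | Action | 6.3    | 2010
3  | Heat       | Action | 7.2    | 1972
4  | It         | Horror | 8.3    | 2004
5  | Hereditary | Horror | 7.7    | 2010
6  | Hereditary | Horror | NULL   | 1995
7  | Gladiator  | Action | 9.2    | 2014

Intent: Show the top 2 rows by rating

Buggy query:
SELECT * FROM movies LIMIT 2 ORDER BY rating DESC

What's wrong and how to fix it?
Bug: LIMIT must come after ORDER BY

Fix: Sort with ORDER BY, then apply LIMIT

Corrected query:
SELECT * FROM movies ORDER BY rating DESC LIMIT 2

Result:
id | title     | genre  | rating | year
---+-----------+--------+--------+-----
7  | Gladiator | Action | 9.2    | 2014
4  | It        | Horror | 8.3    | 2004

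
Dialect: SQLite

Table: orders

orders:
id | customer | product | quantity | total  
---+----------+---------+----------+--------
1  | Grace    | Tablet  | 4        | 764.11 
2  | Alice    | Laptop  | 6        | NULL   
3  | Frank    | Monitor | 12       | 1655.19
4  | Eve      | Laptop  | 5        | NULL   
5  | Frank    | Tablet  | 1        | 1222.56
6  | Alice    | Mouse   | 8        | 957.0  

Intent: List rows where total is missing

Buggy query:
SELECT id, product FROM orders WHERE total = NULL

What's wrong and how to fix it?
Bug: '= NULL' is always unknown in SQL three-valued logic, so no rows match

Fix: Use IS NULL to test for NULL

Corrected query:
SELECT id, product FROM orders WHERE total IS NULL

Result:
id | product
---+--------
2  | Laptop 
4  | Laptop 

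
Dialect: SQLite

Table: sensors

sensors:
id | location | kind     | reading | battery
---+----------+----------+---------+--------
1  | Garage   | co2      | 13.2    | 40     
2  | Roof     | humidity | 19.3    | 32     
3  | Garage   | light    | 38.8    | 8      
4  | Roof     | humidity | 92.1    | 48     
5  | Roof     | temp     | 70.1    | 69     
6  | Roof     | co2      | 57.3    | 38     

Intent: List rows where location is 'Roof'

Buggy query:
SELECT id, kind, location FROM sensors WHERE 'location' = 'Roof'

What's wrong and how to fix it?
Bug: Single quotes denote string literals in SQL; the column name is being compared as a constant string

Fix: Reference the column as location without single quotes

Corrected query:
SELECT id, kind, location FROM sensors WHERE location = 'Roof'

Result:
id | kind     | location
---+----------+---------
2  | humidity | Roof    
4  | humidity | Roof    
5  | temp     | Roof    
6  | co2      | Roof    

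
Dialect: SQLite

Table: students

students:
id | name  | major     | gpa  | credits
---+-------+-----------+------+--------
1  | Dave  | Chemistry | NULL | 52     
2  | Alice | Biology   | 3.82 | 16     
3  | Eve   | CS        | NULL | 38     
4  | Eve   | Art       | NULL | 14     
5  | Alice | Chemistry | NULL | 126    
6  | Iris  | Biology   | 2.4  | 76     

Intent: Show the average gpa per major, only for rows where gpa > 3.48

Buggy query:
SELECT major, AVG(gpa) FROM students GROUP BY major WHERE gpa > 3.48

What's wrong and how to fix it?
Bug: Row-level WHERE must come before GROUP BY in the clause order

Fix: Place WHERE between FROM and GROUP BY

Corrected query:
SELECT major, AVG(gpa) FROM students WHERE gpa > 3.48 GROUP BY major

Result:
major   | AVG(gpa)
--------+---------
Biology | 3.82    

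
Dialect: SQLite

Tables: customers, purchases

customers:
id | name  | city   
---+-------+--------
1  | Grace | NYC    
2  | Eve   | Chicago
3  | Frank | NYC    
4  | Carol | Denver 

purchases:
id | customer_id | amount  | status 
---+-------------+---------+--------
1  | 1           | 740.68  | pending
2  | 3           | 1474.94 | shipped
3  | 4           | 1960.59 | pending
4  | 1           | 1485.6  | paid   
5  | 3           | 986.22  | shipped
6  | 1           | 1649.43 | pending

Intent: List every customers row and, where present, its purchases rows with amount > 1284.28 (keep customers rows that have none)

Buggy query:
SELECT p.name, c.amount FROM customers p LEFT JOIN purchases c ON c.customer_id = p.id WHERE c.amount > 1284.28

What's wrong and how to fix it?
Bug: Filtering c.amount in WHERE discards the NULL rows produced by LEFT JOIN, turning it into an inner join

Fix: Put 'c.amount > 1284.28' in the JOIN's ON clause instead of WHERE

Corrected query:
SELECT p.name, c.amount FROM customers p LEFT JOIN purchases c ON c.customer_id = p.id AND c.amount > 1284.28

Result:
name  | amount 
------+--------
Grace | 1485.6 
Grace | 1649.43
Eve   | NULL   
Frank | 1474.94
Carol | 1960.59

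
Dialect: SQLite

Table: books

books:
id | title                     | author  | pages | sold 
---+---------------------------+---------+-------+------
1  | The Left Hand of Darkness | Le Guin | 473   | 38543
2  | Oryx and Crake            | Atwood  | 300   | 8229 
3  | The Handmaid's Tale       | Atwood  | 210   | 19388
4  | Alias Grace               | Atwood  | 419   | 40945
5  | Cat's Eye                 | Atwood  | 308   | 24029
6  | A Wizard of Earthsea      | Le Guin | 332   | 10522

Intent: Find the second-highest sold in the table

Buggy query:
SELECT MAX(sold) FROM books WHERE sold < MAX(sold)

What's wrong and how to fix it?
Bug: The inner MAX is an aggregate inside WHERE, which is not allowed

Fix: Compute the overall MAX in a subquery, then take MAX of rows below it

Corrected query:
SELECT MAX(sold) FROM books WHERE sold < (SELECT MAX(sold) FROM books)

Result:
MAX(sold)
---------
38543    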